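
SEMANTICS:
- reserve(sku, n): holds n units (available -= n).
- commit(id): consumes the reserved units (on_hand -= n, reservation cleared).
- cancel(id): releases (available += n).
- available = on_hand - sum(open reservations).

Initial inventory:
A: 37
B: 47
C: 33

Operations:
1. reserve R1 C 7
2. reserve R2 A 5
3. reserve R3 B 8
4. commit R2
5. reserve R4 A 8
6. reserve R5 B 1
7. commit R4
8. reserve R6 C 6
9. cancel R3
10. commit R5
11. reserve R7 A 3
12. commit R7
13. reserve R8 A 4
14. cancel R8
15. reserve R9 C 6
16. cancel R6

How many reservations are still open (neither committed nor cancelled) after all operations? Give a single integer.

Answer: 2

Derivation:
Step 1: reserve R1 C 7 -> on_hand[A=37 B=47 C=33] avail[A=37 B=47 C=26] open={R1}
Step 2: reserve R2 A 5 -> on_hand[A=37 B=47 C=33] avail[A=32 B=47 C=26] open={R1,R2}
Step 3: reserve R3 B 8 -> on_hand[A=37 B=47 C=33] avail[A=32 B=39 C=26] open={R1,R2,R3}
Step 4: commit R2 -> on_hand[A=32 B=47 C=33] avail[A=32 B=39 C=26] open={R1,R3}
Step 5: reserve R4 A 8 -> on_hand[A=32 B=47 C=33] avail[A=24 B=39 C=26] open={R1,R3,R4}
Step 6: reserve R5 B 1 -> on_hand[A=32 B=47 C=33] avail[A=24 B=38 C=26] open={R1,R3,R4,R5}
Step 7: commit R4 -> on_hand[A=24 B=47 C=33] avail[A=24 B=38 C=26] open={R1,R3,R5}
Step 8: reserve R6 C 6 -> on_hand[A=24 B=47 C=33] avail[A=24 B=38 C=20] open={R1,R3,R5,R6}
Step 9: cancel R3 -> on_hand[A=24 B=47 C=33] avail[A=24 B=46 C=20] open={R1,R5,R6}
Step 10: commit R5 -> on_hand[A=24 B=46 C=33] avail[A=24 B=46 C=20] open={R1,R6}
Step 11: reserve R7 A 3 -> on_hand[A=24 B=46 C=33] avail[A=21 B=46 C=20] open={R1,R6,R7}
Step 12: commit R7 -> on_hand[A=21 B=46 C=33] avail[A=21 B=46 C=20] open={R1,R6}
Step 13: reserve R8 A 4 -> on_hand[A=21 B=46 C=33] avail[A=17 B=46 C=20] open={R1,R6,R8}
Step 14: cancel R8 -> on_hand[A=21 B=46 C=33] avail[A=21 B=46 C=20] open={R1,R6}
Step 15: reserve R9 C 6 -> on_hand[A=21 B=46 C=33] avail[A=21 B=46 C=14] open={R1,R6,R9}
Step 16: cancel R6 -> on_hand[A=21 B=46 C=33] avail[A=21 B=46 C=20] open={R1,R9}
Open reservations: ['R1', 'R9'] -> 2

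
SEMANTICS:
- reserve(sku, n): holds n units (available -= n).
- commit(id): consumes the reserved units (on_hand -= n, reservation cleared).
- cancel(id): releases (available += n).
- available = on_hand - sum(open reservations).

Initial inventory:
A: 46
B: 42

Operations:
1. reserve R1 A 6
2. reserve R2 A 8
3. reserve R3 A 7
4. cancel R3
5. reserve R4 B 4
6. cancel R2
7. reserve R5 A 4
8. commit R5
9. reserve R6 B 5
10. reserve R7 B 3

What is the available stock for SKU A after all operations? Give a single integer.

Step 1: reserve R1 A 6 -> on_hand[A=46 B=42] avail[A=40 B=42] open={R1}
Step 2: reserve R2 A 8 -> on_hand[A=46 B=42] avail[A=32 B=42] open={R1,R2}
Step 3: reserve R3 A 7 -> on_hand[A=46 B=42] avail[A=25 B=42] open={R1,R2,R3}
Step 4: cancel R3 -> on_hand[A=46 B=42] avail[A=32 B=42] open={R1,R2}
Step 5: reserve R4 B 4 -> on_hand[A=46 B=42] avail[A=32 B=38] open={R1,R2,R4}
Step 6: cancel R2 -> on_hand[A=46 B=42] avail[A=40 B=38] open={R1,R4}
Step 7: reserve R5 A 4 -> on_hand[A=46 B=42] avail[A=36 B=38] open={R1,R4,R5}
Step 8: commit R5 -> on_hand[A=42 B=42] avail[A=36 B=38] open={R1,R4}
Step 9: reserve R6 B 5 -> on_hand[A=42 B=42] avail[A=36 B=33] open={R1,R4,R6}
Step 10: reserve R7 B 3 -> on_hand[A=42 B=42] avail[A=36 B=30] open={R1,R4,R6,R7}
Final available[A] = 36

Answer: 36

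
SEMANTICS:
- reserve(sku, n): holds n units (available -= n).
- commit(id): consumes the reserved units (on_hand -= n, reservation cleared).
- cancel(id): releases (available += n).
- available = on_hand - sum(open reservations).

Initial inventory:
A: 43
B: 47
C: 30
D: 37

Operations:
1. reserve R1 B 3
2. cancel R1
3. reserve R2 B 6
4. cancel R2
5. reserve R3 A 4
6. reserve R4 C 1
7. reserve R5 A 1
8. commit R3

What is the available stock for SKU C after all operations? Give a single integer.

Step 1: reserve R1 B 3 -> on_hand[A=43 B=47 C=30 D=37] avail[A=43 B=44 C=30 D=37] open={R1}
Step 2: cancel R1 -> on_hand[A=43 B=47 C=30 D=37] avail[A=43 B=47 C=30 D=37] open={}
Step 3: reserve R2 B 6 -> on_hand[A=43 B=47 C=30 D=37] avail[A=43 B=41 C=30 D=37] open={R2}
Step 4: cancel R2 -> on_hand[A=43 B=47 C=30 D=37] avail[A=43 B=47 C=30 D=37] open={}
Step 5: reserve R3 A 4 -> on_hand[A=43 B=47 C=30 D=37] avail[A=39 B=47 C=30 D=37] open={R3}
Step 6: reserve R4 C 1 -> on_hand[A=43 B=47 C=30 D=37] avail[A=39 B=47 C=29 D=37] open={R3,R4}
Step 7: reserve R5 A 1 -> on_hand[A=43 B=47 C=30 D=37] avail[A=38 B=47 C=29 D=37] open={R3,R4,R5}
Step 8: commit R3 -> on_hand[A=39 B=47 C=30 D=37] avail[A=38 B=47 C=29 D=37] open={R4,R5}
Final available[C] = 29

Answer: 29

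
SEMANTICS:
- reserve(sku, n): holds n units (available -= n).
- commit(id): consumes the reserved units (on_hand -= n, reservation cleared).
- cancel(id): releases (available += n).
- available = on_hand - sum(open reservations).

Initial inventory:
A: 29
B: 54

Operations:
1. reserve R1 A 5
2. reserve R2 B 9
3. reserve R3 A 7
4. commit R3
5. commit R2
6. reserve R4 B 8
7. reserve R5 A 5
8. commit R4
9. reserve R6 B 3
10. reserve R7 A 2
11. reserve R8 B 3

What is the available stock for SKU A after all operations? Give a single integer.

Step 1: reserve R1 A 5 -> on_hand[A=29 B=54] avail[A=24 B=54] open={R1}
Step 2: reserve R2 B 9 -> on_hand[A=29 B=54] avail[A=24 B=45] open={R1,R2}
Step 3: reserve R3 A 7 -> on_hand[A=29 B=54] avail[A=17 B=45] open={R1,R2,R3}
Step 4: commit R3 -> on_hand[A=22 B=54] avail[A=17 B=45] open={R1,R2}
Step 5: commit R2 -> on_hand[A=22 B=45] avail[A=17 B=45] open={R1}
Step 6: reserve R4 B 8 -> on_hand[A=22 B=45] avail[A=17 B=37] open={R1,R4}
Step 7: reserve R5 A 5 -> on_hand[A=22 B=45] avail[A=12 B=37] open={R1,R4,R5}
Step 8: commit R4 -> on_hand[A=22 B=37] avail[A=12 B=37] open={R1,R5}
Step 9: reserve R6 B 3 -> on_hand[A=22 B=37] avail[A=12 B=34] open={R1,R5,R6}
Step 10: reserve R7 A 2 -> on_hand[A=22 B=37] avail[A=10 B=34] open={R1,R5,R6,R7}
Step 11: reserve R8 B 3 -> on_hand[A=22 B=37] avail[A=10 B=31] open={R1,R5,R6,R7,R8}
Final available[A] = 10

Answer: 10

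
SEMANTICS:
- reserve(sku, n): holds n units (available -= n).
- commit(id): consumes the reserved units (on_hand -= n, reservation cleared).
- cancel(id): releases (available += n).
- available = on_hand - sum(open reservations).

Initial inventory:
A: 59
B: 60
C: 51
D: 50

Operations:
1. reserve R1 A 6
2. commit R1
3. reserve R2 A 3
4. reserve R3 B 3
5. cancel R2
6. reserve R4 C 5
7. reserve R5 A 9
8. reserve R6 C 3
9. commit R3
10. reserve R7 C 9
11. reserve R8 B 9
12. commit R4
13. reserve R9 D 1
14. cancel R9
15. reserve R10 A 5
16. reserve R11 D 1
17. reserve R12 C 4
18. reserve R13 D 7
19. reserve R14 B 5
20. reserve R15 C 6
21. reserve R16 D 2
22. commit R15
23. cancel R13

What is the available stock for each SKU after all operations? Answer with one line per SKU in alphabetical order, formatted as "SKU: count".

Step 1: reserve R1 A 6 -> on_hand[A=59 B=60 C=51 D=50] avail[A=53 B=60 C=51 D=50] open={R1}
Step 2: commit R1 -> on_hand[A=53 B=60 C=51 D=50] avail[A=53 B=60 C=51 D=50] open={}
Step 3: reserve R2 A 3 -> on_hand[A=53 B=60 C=51 D=50] avail[A=50 B=60 C=51 D=50] open={R2}
Step 4: reserve R3 B 3 -> on_hand[A=53 B=60 C=51 D=50] avail[A=50 B=57 C=51 D=50] open={R2,R3}
Step 5: cancel R2 -> on_hand[A=53 B=60 C=51 D=50] avail[A=53 B=57 C=51 D=50] open={R3}
Step 6: reserve R4 C 5 -> on_hand[A=53 B=60 C=51 D=50] avail[A=53 B=57 C=46 D=50] open={R3,R4}
Step 7: reserve R5 A 9 -> on_hand[A=53 B=60 C=51 D=50] avail[A=44 B=57 C=46 D=50] open={R3,R4,R5}
Step 8: reserve R6 C 3 -> on_hand[A=53 B=60 C=51 D=50] avail[A=44 B=57 C=43 D=50] open={R3,R4,R5,R6}
Step 9: commit R3 -> on_hand[A=53 B=57 C=51 D=50] avail[A=44 B=57 C=43 D=50] open={R4,R5,R6}
Step 10: reserve R7 C 9 -> on_hand[A=53 B=57 C=51 D=50] avail[A=44 B=57 C=34 D=50] open={R4,R5,R6,R7}
Step 11: reserve R8 B 9 -> on_hand[A=53 B=57 C=51 D=50] avail[A=44 B=48 C=34 D=50] open={R4,R5,R6,R7,R8}
Step 12: commit R4 -> on_hand[A=53 B=57 C=46 D=50] avail[A=44 B=48 C=34 D=50] open={R5,R6,R7,R8}
Step 13: reserve R9 D 1 -> on_hand[A=53 B=57 C=46 D=50] avail[A=44 B=48 C=34 D=49] open={R5,R6,R7,R8,R9}
Step 14: cancel R9 -> on_hand[A=53 B=57 C=46 D=50] avail[A=44 B=48 C=34 D=50] open={R5,R6,R7,R8}
Step 15: reserve R10 A 5 -> on_hand[A=53 B=57 C=46 D=50] avail[A=39 B=48 C=34 D=50] open={R10,R5,R6,R7,R8}
Step 16: reserve R11 D 1 -> on_hand[A=53 B=57 C=46 D=50] avail[A=39 B=48 C=34 D=49] open={R10,R11,R5,R6,R7,R8}
Step 17: reserve R12 C 4 -> on_hand[A=53 B=57 C=46 D=50] avail[A=39 B=48 C=30 D=49] open={R10,R11,R12,R5,R6,R7,R8}
Step 18: reserve R13 D 7 -> on_hand[A=53 B=57 C=46 D=50] avail[A=39 B=48 C=30 D=42] open={R10,R11,R12,R13,R5,R6,R7,R8}
Step 19: reserve R14 B 5 -> on_hand[A=53 B=57 C=46 D=50] avail[A=39 B=43 C=30 D=42] open={R10,R11,R12,R13,R14,R5,R6,R7,R8}
Step 20: reserve R15 C 6 -> on_hand[A=53 B=57 C=46 D=50] avail[A=39 B=43 C=24 D=42] open={R10,R11,R12,R13,R14,R15,R5,R6,R7,R8}
Step 21: reserve R16 D 2 -> on_hand[A=53 B=57 C=46 D=50] avail[A=39 B=43 C=24 D=40] open={R10,R11,R12,R13,R14,R15,R16,R5,R6,R7,R8}
Step 22: commit R15 -> on_hand[A=53 B=57 C=40 D=50] avail[A=39 B=43 C=24 D=40] open={R10,R11,R12,R13,R14,R16,R5,R6,R7,R8}
Step 23: cancel R13 -> on_hand[A=53 B=57 C=40 D=50] avail[A=39 B=43 C=24 D=47] open={R10,R11,R12,R14,R16,R5,R6,R7,R8}

Answer: A: 39
B: 43
C: 24
D: 47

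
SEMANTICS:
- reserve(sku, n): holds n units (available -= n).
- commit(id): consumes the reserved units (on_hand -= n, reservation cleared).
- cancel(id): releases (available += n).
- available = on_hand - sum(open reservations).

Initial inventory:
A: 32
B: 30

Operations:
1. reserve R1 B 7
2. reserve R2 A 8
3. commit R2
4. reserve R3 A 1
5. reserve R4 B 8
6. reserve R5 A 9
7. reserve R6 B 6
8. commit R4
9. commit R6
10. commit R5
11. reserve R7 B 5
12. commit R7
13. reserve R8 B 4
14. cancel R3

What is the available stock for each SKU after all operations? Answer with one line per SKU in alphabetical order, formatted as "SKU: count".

Step 1: reserve R1 B 7 -> on_hand[A=32 B=30] avail[A=32 B=23] open={R1}
Step 2: reserve R2 A 8 -> on_hand[A=32 B=30] avail[A=24 B=23] open={R1,R2}
Step 3: commit R2 -> on_hand[A=24 B=30] avail[A=24 B=23] open={R1}
Step 4: reserve R3 A 1 -> on_hand[A=24 B=30] avail[A=23 B=23] open={R1,R3}
Step 5: reserve R4 B 8 -> on_hand[A=24 B=30] avail[A=23 B=15] open={R1,R3,R4}
Step 6: reserve R5 A 9 -> on_hand[A=24 B=30] avail[A=14 B=15] open={R1,R3,R4,R5}
Step 7: reserve R6 B 6 -> on_hand[A=24 B=30] avail[A=14 B=9] open={R1,R3,R4,R5,R6}
Step 8: commit R4 -> on_hand[A=24 B=22] avail[A=14 B=9] open={R1,R3,R5,R6}
Step 9: commit R6 -> on_hand[A=24 B=16] avail[A=14 B=9] open={R1,R3,R5}
Step 10: commit R5 -> on_hand[A=15 B=16] avail[A=14 B=9] open={R1,R3}
Step 11: reserve R7 B 5 -> on_hand[A=15 B=16] avail[A=14 B=4] open={R1,R3,R7}
Step 12: commit R7 -> on_hand[A=15 B=11] avail[A=14 B=4] open={R1,R3}
Step 13: reserve R8 B 4 -> on_hand[A=15 B=11] avail[A=14 B=0] open={R1,R3,R8}
Step 14: cancel R3 -> on_hand[A=15 B=11] avail[A=15 B=0] open={R1,R8}

Answer: A: 15
B: 0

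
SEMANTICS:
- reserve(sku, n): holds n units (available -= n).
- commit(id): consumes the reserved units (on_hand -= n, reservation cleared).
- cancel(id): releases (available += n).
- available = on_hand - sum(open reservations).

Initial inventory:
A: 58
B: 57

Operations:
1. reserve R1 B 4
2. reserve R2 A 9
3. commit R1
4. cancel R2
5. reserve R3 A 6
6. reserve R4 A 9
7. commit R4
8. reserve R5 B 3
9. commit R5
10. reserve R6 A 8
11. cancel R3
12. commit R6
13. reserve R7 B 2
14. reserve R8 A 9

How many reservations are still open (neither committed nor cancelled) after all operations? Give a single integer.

Answer: 2

Derivation:
Step 1: reserve R1 B 4 -> on_hand[A=58 B=57] avail[A=58 B=53] open={R1}
Step 2: reserve R2 A 9 -> on_hand[A=58 B=57] avail[A=49 B=53] open={R1,R2}
Step 3: commit R1 -> on_hand[A=58 B=53] avail[A=49 B=53] open={R2}
Step 4: cancel R2 -> on_hand[A=58 B=53] avail[A=58 B=53] open={}
Step 5: reserve R3 A 6 -> on_hand[A=58 B=53] avail[A=52 B=53] open={R3}
Step 6: reserve R4 A 9 -> on_hand[A=58 B=53] avail[A=43 B=53] open={R3,R4}
Step 7: commit R4 -> on_hand[A=49 B=53] avail[A=43 B=53] open={R3}
Step 8: reserve R5 B 3 -> on_hand[A=49 B=53] avail[A=43 B=50] open={R3,R5}
Step 9: commit R5 -> on_hand[A=49 B=50] avail[A=43 B=50] open={R3}
Step 10: reserve R6 A 8 -> on_hand[A=49 B=50] avail[A=35 B=50] open={R3,R6}
Step 11: cancel R3 -> on_hand[A=49 B=50] avail[A=41 B=50] open={R6}
Step 12: commit R6 -> on_hand[A=41 B=50] avail[A=41 B=50] open={}
Step 13: reserve R7 B 2 -> on_hand[A=41 B=50] avail[A=41 B=48] open={R7}
Step 14: reserve R8 A 9 -> on_hand[A=41 B=50] avail[A=32 B=48] open={R7,R8}
Open reservations: ['R7', 'R8'] -> 2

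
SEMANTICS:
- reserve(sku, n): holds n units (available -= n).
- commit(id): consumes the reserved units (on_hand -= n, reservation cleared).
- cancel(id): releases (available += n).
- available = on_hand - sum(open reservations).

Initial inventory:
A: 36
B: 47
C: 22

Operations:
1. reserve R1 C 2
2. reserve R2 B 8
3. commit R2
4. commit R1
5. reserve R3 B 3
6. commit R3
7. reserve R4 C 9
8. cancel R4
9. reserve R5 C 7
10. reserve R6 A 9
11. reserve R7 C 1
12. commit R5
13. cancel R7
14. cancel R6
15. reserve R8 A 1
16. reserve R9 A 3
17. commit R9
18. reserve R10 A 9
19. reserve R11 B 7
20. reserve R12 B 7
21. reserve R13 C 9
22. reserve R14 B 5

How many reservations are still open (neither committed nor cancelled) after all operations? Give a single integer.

Answer: 6

Derivation:
Step 1: reserve R1 C 2 -> on_hand[A=36 B=47 C=22] avail[A=36 B=47 C=20] open={R1}
Step 2: reserve R2 B 8 -> on_hand[A=36 B=47 C=22] avail[A=36 B=39 C=20] open={R1,R2}
Step 3: commit R2 -> on_hand[A=36 B=39 C=22] avail[A=36 B=39 C=20] open={R1}
Step 4: commit R1 -> on_hand[A=36 B=39 C=20] avail[A=36 B=39 C=20] open={}
Step 5: reserve R3 B 3 -> on_hand[A=36 B=39 C=20] avail[A=36 B=36 C=20] open={R3}
Step 6: commit R3 -> on_hand[A=36 B=36 C=20] avail[A=36 B=36 C=20] open={}
Step 7: reserve R4 C 9 -> on_hand[A=36 B=36 C=20] avail[A=36 B=36 C=11] open={R4}
Step 8: cancel R4 -> on_hand[A=36 B=36 C=20] avail[A=36 B=36 C=20] open={}
Step 9: reserve R5 C 7 -> on_hand[A=36 B=36 C=20] avail[A=36 B=36 C=13] open={R5}
Step 10: reserve R6 A 9 -> on_hand[A=36 B=36 C=20] avail[A=27 B=36 C=13] open={R5,R6}
Step 11: reserve R7 C 1 -> on_hand[A=36 B=36 C=20] avail[A=27 B=36 C=12] open={R5,R6,R7}
Step 12: commit R5 -> on_hand[A=36 B=36 C=13] avail[A=27 B=36 C=12] open={R6,R7}
Step 13: cancel R7 -> on_hand[A=36 B=36 C=13] avail[A=27 B=36 C=13] open={R6}
Step 14: cancel R6 -> on_hand[A=36 B=36 C=13] avail[A=36 B=36 C=13] open={}
Step 15: reserve R8 A 1 -> on_hand[A=36 B=36 C=13] avail[A=35 B=36 C=13] open={R8}
Step 16: reserve R9 A 3 -> on_hand[A=36 B=36 C=13] avail[A=32 B=36 C=13] open={R8,R9}
Step 17: commit R9 -> on_hand[A=33 B=36 C=13] avail[A=32 B=36 C=13] open={R8}
Step 18: reserve R10 A 9 -> on_hand[A=33 B=36 C=13] avail[A=23 B=36 C=13] open={R10,R8}
Step 19: reserve R11 B 7 -> on_hand[A=33 B=36 C=13] avail[A=23 B=29 C=13] open={R10,R11,R8}
Step 20: reserve R12 B 7 -> on_hand[A=33 B=36 C=13] avail[A=23 B=22 C=13] open={R10,R11,R12,R8}
Step 21: reserve R13 C 9 -> on_hand[A=33 B=36 C=13] avail[A=23 B=22 C=4] open={R10,R11,R12,R13,R8}
Step 22: reserve R14 B 5 -> on_hand[A=33 B=36 C=13] avail[A=23 B=17 C=4] open={R10,R11,R12,R13,R14,R8}
Open reservations: ['R10', 'R11', 'R12', 'R13', 'R14', 'R8'] -> 6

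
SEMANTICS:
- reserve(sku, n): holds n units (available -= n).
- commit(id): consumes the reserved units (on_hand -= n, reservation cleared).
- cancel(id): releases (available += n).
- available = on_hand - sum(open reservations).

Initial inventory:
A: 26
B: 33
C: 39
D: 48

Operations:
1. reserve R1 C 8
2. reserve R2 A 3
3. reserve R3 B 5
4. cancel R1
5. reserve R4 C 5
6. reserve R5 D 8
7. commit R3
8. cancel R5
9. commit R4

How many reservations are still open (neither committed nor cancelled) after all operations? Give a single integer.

Answer: 1

Derivation:
Step 1: reserve R1 C 8 -> on_hand[A=26 B=33 C=39 D=48] avail[A=26 B=33 C=31 D=48] open={R1}
Step 2: reserve R2 A 3 -> on_hand[A=26 B=33 C=39 D=48] avail[A=23 B=33 C=31 D=48] open={R1,R2}
Step 3: reserve R3 B 5 -> on_hand[A=26 B=33 C=39 D=48] avail[A=23 B=28 C=31 D=48] open={R1,R2,R3}
Step 4: cancel R1 -> on_hand[A=26 B=33 C=39 D=48] avail[A=23 B=28 C=39 D=48] open={R2,R3}
Step 5: reserve R4 C 5 -> on_hand[A=26 B=33 C=39 D=48] avail[A=23 B=28 C=34 D=48] open={R2,R3,R4}
Step 6: reserve R5 D 8 -> on_hand[A=26 B=33 C=39 D=48] avail[A=23 B=28 C=34 D=40] open={R2,R3,R4,R5}
Step 7: commit R3 -> on_hand[A=26 B=28 C=39 D=48] avail[A=23 B=28 C=34 D=40] open={R2,R4,R5}
Step 8: cancel R5 -> on_hand[A=26 B=28 C=39 D=48] avail[A=23 B=28 C=34 D=48] open={R2,R4}
Step 9: commit R4 -> on_hand[A=26 B=28 C=34 D=48] avail[A=23 B=28 C=34 D=48] open={R2}
Open reservations: ['R2'] -> 1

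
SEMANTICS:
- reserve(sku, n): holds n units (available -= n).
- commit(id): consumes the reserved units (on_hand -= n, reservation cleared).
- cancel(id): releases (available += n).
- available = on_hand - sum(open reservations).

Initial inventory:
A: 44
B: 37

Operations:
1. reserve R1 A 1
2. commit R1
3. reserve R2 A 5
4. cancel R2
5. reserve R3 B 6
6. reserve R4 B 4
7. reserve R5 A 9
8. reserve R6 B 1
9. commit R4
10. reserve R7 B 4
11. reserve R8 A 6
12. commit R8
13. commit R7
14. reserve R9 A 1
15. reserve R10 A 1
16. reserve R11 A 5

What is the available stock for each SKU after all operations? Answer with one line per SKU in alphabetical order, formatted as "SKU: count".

Step 1: reserve R1 A 1 -> on_hand[A=44 B=37] avail[A=43 B=37] open={R1}
Step 2: commit R1 -> on_hand[A=43 B=37] avail[A=43 B=37] open={}
Step 3: reserve R2 A 5 -> on_hand[A=43 B=37] avail[A=38 B=37] open={R2}
Step 4: cancel R2 -> on_hand[A=43 B=37] avail[A=43 B=37] open={}
Step 5: reserve R3 B 6 -> on_hand[A=43 B=37] avail[A=43 B=31] open={R3}
Step 6: reserve R4 B 4 -> on_hand[A=43 B=37] avail[A=43 B=27] open={R3,R4}
Step 7: reserve R5 A 9 -> on_hand[A=43 B=37] avail[A=34 B=27] open={R3,R4,R5}
Step 8: reserve R6 B 1 -> on_hand[A=43 B=37] avail[A=34 B=26] open={R3,R4,R5,R6}
Step 9: commit R4 -> on_hand[A=43 B=33] avail[A=34 B=26] open={R3,R5,R6}
Step 10: reserve R7 B 4 -> on_hand[A=43 B=33] avail[A=34 B=22] open={R3,R5,R6,R7}
Step 11: reserve R8 A 6 -> on_hand[A=43 B=33] avail[A=28 B=22] open={R3,R5,R6,R7,R8}
Step 12: commit R8 -> on_hand[A=37 B=33] avail[A=28 B=22] open={R3,R5,R6,R7}
Step 13: commit R7 -> on_hand[A=37 B=29] avail[A=28 B=22] open={R3,R5,R6}
Step 14: reserve R9 A 1 -> on_hand[A=37 B=29] avail[A=27 B=22] open={R3,R5,R6,R9}
Step 15: reserve R10 A 1 -> on_hand[A=37 B=29] avail[A=26 B=22] open={R10,R3,R5,R6,R9}
Step 16: reserve R11 A 5 -> on_hand[A=37 B=29] avail[A=21 B=22] open={R10,R11,R3,R5,R6,R9}

Answer: A: 21
B: 22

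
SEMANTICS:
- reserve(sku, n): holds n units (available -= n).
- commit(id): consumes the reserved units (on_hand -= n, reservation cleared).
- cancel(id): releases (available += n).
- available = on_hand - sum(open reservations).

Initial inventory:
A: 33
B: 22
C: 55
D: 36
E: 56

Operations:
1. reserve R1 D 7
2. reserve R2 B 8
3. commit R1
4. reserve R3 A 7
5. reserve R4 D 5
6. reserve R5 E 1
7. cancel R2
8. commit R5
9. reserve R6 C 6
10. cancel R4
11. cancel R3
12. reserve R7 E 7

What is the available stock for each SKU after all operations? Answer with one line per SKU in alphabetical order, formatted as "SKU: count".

Answer: A: 33
B: 22
C: 49
D: 29
E: 48

Derivation:
Step 1: reserve R1 D 7 -> on_hand[A=33 B=22 C=55 D=36 E=56] avail[A=33 B=22 C=55 D=29 E=56] open={R1}
Step 2: reserve R2 B 8 -> on_hand[A=33 B=22 C=55 D=36 E=56] avail[A=33 B=14 C=55 D=29 E=56] open={R1,R2}
Step 3: commit R1 -> on_hand[A=33 B=22 C=55 D=29 E=56] avail[A=33 B=14 C=55 D=29 E=56] open={R2}
Step 4: reserve R3 A 7 -> on_hand[A=33 B=22 C=55 D=29 E=56] avail[A=26 B=14 C=55 D=29 E=56] open={R2,R3}
Step 5: reserve R4 D 5 -> on_hand[A=33 B=22 C=55 D=29 E=56] avail[A=26 B=14 C=55 D=24 E=56] open={R2,R3,R4}
Step 6: reserve R5 E 1 -> on_hand[A=33 B=22 C=55 D=29 E=56] avail[A=26 B=14 C=55 D=24 E=55] open={R2,R3,R4,R5}
Step 7: cancel R2 -> on_hand[A=33 B=22 C=55 D=29 E=56] avail[A=26 B=22 C=55 D=24 E=55] open={R3,R4,R5}
Step 8: commit R5 -> on_hand[A=33 B=22 C=55 D=29 E=55] avail[A=26 B=22 C=55 D=24 E=55] open={R3,R4}
Step 9: reserve R6 C 6 -> on_hand[A=33 B=22 C=55 D=29 E=55] avail[A=26 B=22 C=49 D=24 E=55] open={R3,R4,R6}
Step 10: cancel R4 -> on_hand[A=33 B=22 C=55 D=29 E=55] avail[A=26 B=22 C=49 D=29 E=55] open={R3,R6}
Step 11: cancel R3 -> on_hand[A=33 B=22 C=55 D=29 E=55] avail[A=33 B=22 C=49 D=29 E=55] open={R6}
Step 12: reserve R7 E 7 -> on_hand[A=33 B=22 C=55 D=29 E=55] avail[A=33 B=22 C=49 D=29 E=48] open={R6,R7}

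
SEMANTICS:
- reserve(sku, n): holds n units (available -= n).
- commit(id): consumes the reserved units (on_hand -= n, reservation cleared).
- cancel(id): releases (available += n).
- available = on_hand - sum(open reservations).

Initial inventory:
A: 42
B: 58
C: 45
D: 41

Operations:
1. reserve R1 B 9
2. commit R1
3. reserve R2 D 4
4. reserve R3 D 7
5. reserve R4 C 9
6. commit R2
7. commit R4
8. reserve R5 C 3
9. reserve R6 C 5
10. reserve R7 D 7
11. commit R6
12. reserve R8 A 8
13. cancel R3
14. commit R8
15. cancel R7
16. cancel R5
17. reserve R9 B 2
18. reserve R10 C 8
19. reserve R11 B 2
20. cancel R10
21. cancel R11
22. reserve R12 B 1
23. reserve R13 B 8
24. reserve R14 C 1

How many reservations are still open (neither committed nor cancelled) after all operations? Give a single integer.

Step 1: reserve R1 B 9 -> on_hand[A=42 B=58 C=45 D=41] avail[A=42 B=49 C=45 D=41] open={R1}
Step 2: commit R1 -> on_hand[A=42 B=49 C=45 D=41] avail[A=42 B=49 C=45 D=41] open={}
Step 3: reserve R2 D 4 -> on_hand[A=42 B=49 C=45 D=41] avail[A=42 B=49 C=45 D=37] open={R2}
Step 4: reserve R3 D 7 -> on_hand[A=42 B=49 C=45 D=41] avail[A=42 B=49 C=45 D=30] open={R2,R3}
Step 5: reserve R4 C 9 -> on_hand[A=42 B=49 C=45 D=41] avail[A=42 B=49 C=36 D=30] open={R2,R3,R4}
Step 6: commit R2 -> on_hand[A=42 B=49 C=45 D=37] avail[A=42 B=49 C=36 D=30] open={R3,R4}
Step 7: commit R4 -> on_hand[A=42 B=49 C=36 D=37] avail[A=42 B=49 C=36 D=30] open={R3}
Step 8: reserve R5 C 3 -> on_hand[A=42 B=49 C=36 D=37] avail[A=42 B=49 C=33 D=30] open={R3,R5}
Step 9: reserve R6 C 5 -> on_hand[A=42 B=49 C=36 D=37] avail[A=42 B=49 C=28 D=30] open={R3,R5,R6}
Step 10: reserve R7 D 7 -> on_hand[A=42 B=49 C=36 D=37] avail[A=42 B=49 C=28 D=23] open={R3,R5,R6,R7}
Step 11: commit R6 -> on_hand[A=42 B=49 C=31 D=37] avail[A=42 B=49 C=28 D=23] open={R3,R5,R7}
Step 12: reserve R8 A 8 -> on_hand[A=42 B=49 C=31 D=37] avail[A=34 B=49 C=28 D=23] open={R3,R5,R7,R8}
Step 13: cancel R3 -> on_hand[A=42 B=49 C=31 D=37] avail[A=34 B=49 C=28 D=30] open={R5,R7,R8}
Step 14: commit R8 -> on_hand[A=34 B=49 C=31 D=37] avail[A=34 B=49 C=28 D=30] open={R5,R7}
Step 15: cancel R7 -> on_hand[A=34 B=49 C=31 D=37] avail[A=34 B=49 C=28 D=37] open={R5}
Step 16: cancel R5 -> on_hand[A=34 B=49 C=31 D=37] avail[A=34 B=49 C=31 D=37] open={}
Step 17: reserve R9 B 2 -> on_hand[A=34 B=49 C=31 D=37] avail[A=34 B=47 C=31 D=37] open={R9}
Step 18: reserve R10 C 8 -> on_hand[A=34 B=49 C=31 D=37] avail[A=34 B=47 C=23 D=37] open={R10,R9}
Step 19: reserve R11 B 2 -> on_hand[A=34 B=49 C=31 D=37] avail[A=34 B=45 C=23 D=37] open={R10,R11,R9}
Step 20: cancel R10 -> on_hand[A=34 B=49 C=31 D=37] avail[A=34 B=45 C=31 D=37] open={R11,R9}
Step 21: cancel R11 -> on_hand[A=34 B=49 C=31 D=37] avail[A=34 B=47 C=31 D=37] open={R9}
Step 22: reserve R12 B 1 -> on_hand[A=34 B=49 C=31 D=37] avail[A=34 B=46 C=31 D=37] open={R12,R9}
Step 23: reserve R13 B 8 -> on_hand[A=34 B=49 C=31 D=37] avail[A=34 B=38 C=31 D=37] open={R12,R13,R9}
Step 24: reserve R14 C 1 -> on_hand[A=34 B=49 C=31 D=37] avail[A=34 B=38 C=30 D=37] open={R12,R13,R14,R9}
Open reservations: ['R12', 'R13', 'R14', 'R9'] -> 4

Answer: 4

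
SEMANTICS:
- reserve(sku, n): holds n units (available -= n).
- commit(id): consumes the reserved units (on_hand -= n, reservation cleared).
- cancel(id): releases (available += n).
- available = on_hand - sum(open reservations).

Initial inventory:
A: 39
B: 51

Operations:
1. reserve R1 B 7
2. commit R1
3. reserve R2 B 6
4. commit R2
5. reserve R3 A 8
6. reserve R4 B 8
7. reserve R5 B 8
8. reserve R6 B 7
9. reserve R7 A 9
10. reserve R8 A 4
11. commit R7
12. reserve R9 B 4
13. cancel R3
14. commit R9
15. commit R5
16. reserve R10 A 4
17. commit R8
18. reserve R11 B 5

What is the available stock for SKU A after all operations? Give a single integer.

Answer: 22

Derivation:
Step 1: reserve R1 B 7 -> on_hand[A=39 B=51] avail[A=39 B=44] open={R1}
Step 2: commit R1 -> on_hand[A=39 B=44] avail[A=39 B=44] open={}
Step 3: reserve R2 B 6 -> on_hand[A=39 B=44] avail[A=39 B=38] open={R2}
Step 4: commit R2 -> on_hand[A=39 B=38] avail[A=39 B=38] open={}
Step 5: reserve R3 A 8 -> on_hand[A=39 B=38] avail[A=31 B=38] open={R3}
Step 6: reserve R4 B 8 -> on_hand[A=39 B=38] avail[A=31 B=30] open={R3,R4}
Step 7: reserve R5 B 8 -> on_hand[A=39 B=38] avail[A=31 B=22] open={R3,R4,R5}
Step 8: reserve R6 B 7 -> on_hand[A=39 B=38] avail[A=31 B=15] open={R3,R4,R5,R6}
Step 9: reserve R7 A 9 -> on_hand[A=39 B=38] avail[A=22 B=15] open={R3,R4,R5,R6,R7}
Step 10: reserve R8 A 4 -> on_hand[A=39 B=38] avail[A=18 B=15] open={R3,R4,R5,R6,R7,R8}
Step 11: commit R7 -> on_hand[A=30 B=38] avail[A=18 B=15] open={R3,R4,R5,R6,R8}
Step 12: reserve R9 B 4 -> on_hand[A=30 B=38] avail[A=18 B=11] open={R3,R4,R5,R6,R8,R9}
Step 13: cancel R3 -> on_hand[A=30 B=38] avail[A=26 B=11] open={R4,R5,R6,R8,R9}
Step 14: commit R9 -> on_hand[A=30 B=34] avail[A=26 B=11] open={R4,R5,R6,R8}
Step 15: commit R5 -> on_hand[A=30 B=26] avail[A=26 B=11] open={R4,R6,R8}
Step 16: reserve R10 A 4 -> on_hand[A=30 B=26] avail[A=22 B=11] open={R10,R4,R6,R8}
Step 17: commit R8 -> on_hand[A=26 B=26] avail[A=22 B=11] open={R10,R4,R6}
Step 18: reserve R11 B 5 -> on_hand[A=26 B=26] avail[A=22 B=6] open={R10,R11,R4,R6}
Final available[A] = 22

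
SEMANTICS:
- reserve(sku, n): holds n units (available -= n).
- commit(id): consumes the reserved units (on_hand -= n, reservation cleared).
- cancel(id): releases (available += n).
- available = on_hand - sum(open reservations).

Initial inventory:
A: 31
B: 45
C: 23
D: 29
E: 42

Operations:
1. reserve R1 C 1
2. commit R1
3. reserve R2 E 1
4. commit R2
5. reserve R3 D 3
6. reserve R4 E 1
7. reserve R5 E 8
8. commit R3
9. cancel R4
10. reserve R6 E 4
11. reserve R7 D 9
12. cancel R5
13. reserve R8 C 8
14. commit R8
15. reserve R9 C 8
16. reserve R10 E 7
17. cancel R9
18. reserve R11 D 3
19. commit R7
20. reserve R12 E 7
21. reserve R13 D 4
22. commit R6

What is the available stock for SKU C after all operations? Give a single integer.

Answer: 14

Derivation:
Step 1: reserve R1 C 1 -> on_hand[A=31 B=45 C=23 D=29 E=42] avail[A=31 B=45 C=22 D=29 E=42] open={R1}
Step 2: commit R1 -> on_hand[A=31 B=45 C=22 D=29 E=42] avail[A=31 B=45 C=22 D=29 E=42] open={}
Step 3: reserve R2 E 1 -> on_hand[A=31 B=45 C=22 D=29 E=42] avail[A=31 B=45 C=22 D=29 E=41] open={R2}
Step 4: commit R2 -> on_hand[A=31 B=45 C=22 D=29 E=41] avail[A=31 B=45 C=22 D=29 E=41] open={}
Step 5: reserve R3 D 3 -> on_hand[A=31 B=45 C=22 D=29 E=41] avail[A=31 B=45 C=22 D=26 E=41] open={R3}
Step 6: reserve R4 E 1 -> on_hand[A=31 B=45 C=22 D=29 E=41] avail[A=31 B=45 C=22 D=26 E=40] open={R3,R4}
Step 7: reserve R5 E 8 -> on_hand[A=31 B=45 C=22 D=29 E=41] avail[A=31 B=45 C=22 D=26 E=32] open={R3,R4,R5}
Step 8: commit R3 -> on_hand[A=31 B=45 C=22 D=26 E=41] avail[A=31 B=45 C=22 D=26 E=32] open={R4,R5}
Step 9: cancel R4 -> on_hand[A=31 B=45 C=22 D=26 E=41] avail[A=31 B=45 C=22 D=26 E=33] open={R5}
Step 10: reserve R6 E 4 -> on_hand[A=31 B=45 C=22 D=26 E=41] avail[A=31 B=45 C=22 D=26 E=29] open={R5,R6}
Step 11: reserve R7 D 9 -> on_hand[A=31 B=45 C=22 D=26 E=41] avail[A=31 B=45 C=22 D=17 E=29] open={R5,R6,R7}
Step 12: cancel R5 -> on_hand[A=31 B=45 C=22 D=26 E=41] avail[A=31 B=45 C=22 D=17 E=37] open={R6,R7}
Step 13: reserve R8 C 8 -> on_hand[A=31 B=45 C=22 D=26 E=41] avail[A=31 B=45 C=14 D=17 E=37] open={R6,R7,R8}
Step 14: commit R8 -> on_hand[A=31 B=45 C=14 D=26 E=41] avail[A=31 B=45 C=14 D=17 E=37] open={R6,R7}
Step 15: reserve R9 C 8 -> on_hand[A=31 B=45 C=14 D=26 E=41] avail[A=31 B=45 C=6 D=17 E=37] open={R6,R7,R9}
Step 16: reserve R10 E 7 -> on_hand[A=31 B=45 C=14 D=26 E=41] avail[A=31 B=45 C=6 D=17 E=30] open={R10,R6,R7,R9}
Step 17: cancel R9 -> on_hand[A=31 B=45 C=14 D=26 E=41] avail[A=31 B=45 C=14 D=17 E=30] open={R10,R6,R7}
Step 18: reserve R11 D 3 -> on_hand[A=31 B=45 C=14 D=26 E=41] avail[A=31 B=45 C=14 D=14 E=30] open={R10,R11,R6,R7}
Step 19: commit R7 -> on_hand[A=31 B=45 C=14 D=17 E=41] avail[A=31 B=45 C=14 D=14 E=30] open={R10,R11,R6}
Step 20: reserve R12 E 7 -> on_hand[A=31 B=45 C=14 D=17 E=41] avail[A=31 B=45 C=14 D=14 E=23] open={R10,R11,R12,R6}
Step 21: reserve R13 D 4 -> on_hand[A=31 B=45 C=14 D=17 E=41] avail[A=31 B=45 C=14 D=10 E=23] open={R10,R11,R12,R13,R6}
Step 22: commit R6 -> on_hand[A=31 B=45 C=14 D=17 E=37] avail[A=31 B=45 C=14 D=10 E=23] open={R10,R11,R12,R13}
Final available[C] = 14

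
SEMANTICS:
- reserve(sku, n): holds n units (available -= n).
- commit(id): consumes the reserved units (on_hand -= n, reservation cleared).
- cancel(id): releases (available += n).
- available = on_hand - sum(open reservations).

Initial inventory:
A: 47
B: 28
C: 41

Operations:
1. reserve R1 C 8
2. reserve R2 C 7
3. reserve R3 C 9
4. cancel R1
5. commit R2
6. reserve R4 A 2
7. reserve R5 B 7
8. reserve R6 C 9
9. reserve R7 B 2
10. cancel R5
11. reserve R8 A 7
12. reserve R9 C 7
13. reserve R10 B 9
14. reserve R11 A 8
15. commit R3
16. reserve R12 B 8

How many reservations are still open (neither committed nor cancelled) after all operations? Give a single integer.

Answer: 8

Derivation:
Step 1: reserve R1 C 8 -> on_hand[A=47 B=28 C=41] avail[A=47 B=28 C=33] open={R1}
Step 2: reserve R2 C 7 -> on_hand[A=47 B=28 C=41] avail[A=47 B=28 C=26] open={R1,R2}
Step 3: reserve R3 C 9 -> on_hand[A=47 B=28 C=41] avail[A=47 B=28 C=17] open={R1,R2,R3}
Step 4: cancel R1 -> on_hand[A=47 B=28 C=41] avail[A=47 B=28 C=25] open={R2,R3}
Step 5: commit R2 -> on_hand[A=47 B=28 C=34] avail[A=47 B=28 C=25] open={R3}
Step 6: reserve R4 A 2 -> on_hand[A=47 B=28 C=34] avail[A=45 B=28 C=25] open={R3,R4}
Step 7: reserve R5 B 7 -> on_hand[A=47 B=28 C=34] avail[A=45 B=21 C=25] open={R3,R4,R5}
Step 8: reserve R6 C 9 -> on_hand[A=47 B=28 C=34] avail[A=45 B=21 C=16] open={R3,R4,R5,R6}
Step 9: reserve R7 B 2 -> on_hand[A=47 B=28 C=34] avail[A=45 B=19 C=16] open={R3,R4,R5,R6,R7}
Step 10: cancel R5 -> on_hand[A=47 B=28 C=34] avail[A=45 B=26 C=16] open={R3,R4,R6,R7}
Step 11: reserve R8 A 7 -> on_hand[A=47 B=28 C=34] avail[A=38 B=26 C=16] open={R3,R4,R6,R7,R8}
Step 12: reserve R9 C 7 -> on_hand[A=47 B=28 C=34] avail[A=38 B=26 C=9] open={R3,R4,R6,R7,R8,R9}
Step 13: reserve R10 B 9 -> on_hand[A=47 B=28 C=34] avail[A=38 B=17 C=9] open={R10,R3,R4,R6,R7,R8,R9}
Step 14: reserve R11 A 8 -> on_hand[A=47 B=28 C=34] avail[A=30 B=17 C=9] open={R10,R11,R3,R4,R6,R7,R8,R9}
Step 15: commit R3 -> on_hand[A=47 B=28 C=25] avail[A=30 B=17 C=9] open={R10,R11,R4,R6,R7,R8,R9}
Step 16: reserve R12 B 8 -> on_hand[A=47 B=28 C=25] avail[A=30 B=9 C=9] open={R10,R11,R12,R4,R6,R7,R8,R9}
Open reservations: ['R10', 'R11', 'R12', 'R4', 'R6', 'R7', 'R8', 'R9'] -> 8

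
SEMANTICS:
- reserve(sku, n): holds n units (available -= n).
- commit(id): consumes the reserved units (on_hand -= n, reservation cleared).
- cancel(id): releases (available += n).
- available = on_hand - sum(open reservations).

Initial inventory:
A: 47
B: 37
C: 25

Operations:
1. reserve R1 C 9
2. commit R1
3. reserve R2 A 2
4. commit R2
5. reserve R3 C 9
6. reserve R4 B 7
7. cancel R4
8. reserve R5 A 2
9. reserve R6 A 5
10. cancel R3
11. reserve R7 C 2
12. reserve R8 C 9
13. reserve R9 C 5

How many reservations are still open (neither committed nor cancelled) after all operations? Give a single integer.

Answer: 5

Derivation:
Step 1: reserve R1 C 9 -> on_hand[A=47 B=37 C=25] avail[A=47 B=37 C=16] open={R1}
Step 2: commit R1 -> on_hand[A=47 B=37 C=16] avail[A=47 B=37 C=16] open={}
Step 3: reserve R2 A 2 -> on_hand[A=47 B=37 C=16] avail[A=45 B=37 C=16] open={R2}
Step 4: commit R2 -> on_hand[A=45 B=37 C=16] avail[A=45 B=37 C=16] open={}
Step 5: reserve R3 C 9 -> on_hand[A=45 B=37 C=16] avail[A=45 B=37 C=7] open={R3}
Step 6: reserve R4 B 7 -> on_hand[A=45 B=37 C=16] avail[A=45 B=30 C=7] open={R3,R4}
Step 7: cancel R4 -> on_hand[A=45 B=37 C=16] avail[A=45 B=37 C=7] open={R3}
Step 8: reserve R5 A 2 -> on_hand[A=45 B=37 C=16] avail[A=43 B=37 C=7] open={R3,R5}
Step 9: reserve R6 A 5 -> on_hand[A=45 B=37 C=16] avail[A=38 B=37 C=7] open={R3,R5,R6}
Step 10: cancel R3 -> on_hand[A=45 B=37 C=16] avail[A=38 B=37 C=16] open={R5,R6}
Step 11: reserve R7 C 2 -> on_hand[A=45 B=37 C=16] avail[A=38 B=37 C=14] open={R5,R6,R7}
Step 12: reserve R8 C 9 -> on_hand[A=45 B=37 C=16] avail[A=38 B=37 C=5] open={R5,R6,R7,R8}
Step 13: reserve R9 C 5 -> on_hand[A=45 B=37 C=16] avail[A=38 B=37 C=0] open={R5,R6,R7,R8,R9}
Open reservations: ['R5', 'R6', 'R7', 'R8', 'R9'] -> 5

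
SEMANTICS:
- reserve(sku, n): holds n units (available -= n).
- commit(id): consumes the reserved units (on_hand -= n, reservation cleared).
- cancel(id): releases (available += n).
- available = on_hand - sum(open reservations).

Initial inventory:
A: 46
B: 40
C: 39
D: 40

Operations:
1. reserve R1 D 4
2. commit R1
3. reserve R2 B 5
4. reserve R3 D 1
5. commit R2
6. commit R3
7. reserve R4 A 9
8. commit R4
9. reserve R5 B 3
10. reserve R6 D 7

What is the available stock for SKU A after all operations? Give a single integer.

Answer: 37

Derivation:
Step 1: reserve R1 D 4 -> on_hand[A=46 B=40 C=39 D=40] avail[A=46 B=40 C=39 D=36] open={R1}
Step 2: commit R1 -> on_hand[A=46 B=40 C=39 D=36] avail[A=46 B=40 C=39 D=36] open={}
Step 3: reserve R2 B 5 -> on_hand[A=46 B=40 C=39 D=36] avail[A=46 B=35 C=39 D=36] open={R2}
Step 4: reserve R3 D 1 -> on_hand[A=46 B=40 C=39 D=36] avail[A=46 B=35 C=39 D=35] open={R2,R3}
Step 5: commit R2 -> on_hand[A=46 B=35 C=39 D=36] avail[A=46 B=35 C=39 D=35] open={R3}
Step 6: commit R3 -> on_hand[A=46 B=35 C=39 D=35] avail[A=46 B=35 C=39 D=35] open={}
Step 7: reserve R4 A 9 -> on_hand[A=46 B=35 C=39 D=35] avail[A=37 B=35 C=39 D=35] open={R4}
Step 8: commit R4 -> on_hand[A=37 B=35 C=39 D=35] avail[A=37 B=35 C=39 D=35] open={}
Step 9: reserve R5 B 3 -> on_hand[A=37 B=35 C=39 D=35] avail[A=37 B=32 C=39 D=35] open={R5}
Step 10: reserve R6 D 7 -> on_hand[A=37 B=35 C=39 D=35] avail[A=37 B=32 C=39 D=28] open={R5,R6}
Final available[A] = 37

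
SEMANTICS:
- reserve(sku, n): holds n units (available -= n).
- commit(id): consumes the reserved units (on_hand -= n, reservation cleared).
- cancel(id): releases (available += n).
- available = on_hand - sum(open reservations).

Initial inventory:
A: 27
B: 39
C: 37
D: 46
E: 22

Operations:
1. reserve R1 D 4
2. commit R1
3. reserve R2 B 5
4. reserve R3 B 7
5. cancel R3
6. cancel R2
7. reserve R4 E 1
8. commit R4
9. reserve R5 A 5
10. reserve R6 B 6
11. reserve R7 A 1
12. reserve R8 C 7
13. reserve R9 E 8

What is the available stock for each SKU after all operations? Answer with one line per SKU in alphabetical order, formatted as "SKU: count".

Answer: A: 21
B: 33
C: 30
D: 42
E: 13

Derivation:
Step 1: reserve R1 D 4 -> on_hand[A=27 B=39 C=37 D=46 E=22] avail[A=27 B=39 C=37 D=42 E=22] open={R1}
Step 2: commit R1 -> on_hand[A=27 B=39 C=37 D=42 E=22] avail[A=27 B=39 C=37 D=42 E=22] open={}
Step 3: reserve R2 B 5 -> on_hand[A=27 B=39 C=37 D=42 E=22] avail[A=27 B=34 C=37 D=42 E=22] open={R2}
Step 4: reserve R3 B 7 -> on_hand[A=27 B=39 C=37 D=42 E=22] avail[A=27 B=27 C=37 D=42 E=22] open={R2,R3}
Step 5: cancel R3 -> on_hand[A=27 B=39 C=37 D=42 E=22] avail[A=27 B=34 C=37 D=42 E=22] open={R2}
Step 6: cancel R2 -> on_hand[A=27 B=39 C=37 D=42 E=22] avail[A=27 B=39 C=37 D=42 E=22] open={}
Step 7: reserve R4 E 1 -> on_hand[A=27 B=39 C=37 D=42 E=22] avail[A=27 B=39 C=37 D=42 E=21] open={R4}
Step 8: commit R4 -> on_hand[A=27 B=39 C=37 D=42 E=21] avail[A=27 B=39 C=37 D=42 E=21] open={}
Step 9: reserve R5 A 5 -> on_hand[A=27 B=39 C=37 D=42 E=21] avail[A=22 B=39 C=37 D=42 E=21] open={R5}
Step 10: reserve R6 B 6 -> on_hand[A=27 B=39 C=37 D=42 E=21] avail[A=22 B=33 C=37 D=42 E=21] open={R5,R6}
Step 11: reserve R7 A 1 -> on_hand[A=27 B=39 C=37 D=42 E=21] avail[A=21 B=33 C=37 D=42 E=21] open={R5,R6,R7}
Step 12: reserve R8 C 7 -> on_hand[A=27 B=39 C=37 D=42 E=21] avail[A=21 B=33 C=30 D=42 E=21] open={R5,R6,R7,R8}
Step 13: reserve R9 E 8 -> on_hand[A=27 B=39 C=37 D=42 E=21] avail[A=21 B=33 C=30 D=42 E=13] open={R5,R6,R7,R8,R9}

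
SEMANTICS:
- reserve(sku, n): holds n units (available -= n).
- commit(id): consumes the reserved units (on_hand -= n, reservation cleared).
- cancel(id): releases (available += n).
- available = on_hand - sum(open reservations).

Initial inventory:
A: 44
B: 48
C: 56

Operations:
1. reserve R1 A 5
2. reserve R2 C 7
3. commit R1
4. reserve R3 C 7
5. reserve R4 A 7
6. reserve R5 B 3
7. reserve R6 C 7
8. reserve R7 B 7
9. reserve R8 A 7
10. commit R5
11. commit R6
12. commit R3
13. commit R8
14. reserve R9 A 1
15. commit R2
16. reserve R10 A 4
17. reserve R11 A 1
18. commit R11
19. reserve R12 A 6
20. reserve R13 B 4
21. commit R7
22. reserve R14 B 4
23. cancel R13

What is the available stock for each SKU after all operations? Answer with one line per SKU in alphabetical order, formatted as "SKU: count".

Answer: A: 13
B: 34
C: 35

Derivation:
Step 1: reserve R1 A 5 -> on_hand[A=44 B=48 C=56] avail[A=39 B=48 C=56] open={R1}
Step 2: reserve R2 C 7 -> on_hand[A=44 B=48 C=56] avail[A=39 B=48 C=49] open={R1,R2}
Step 3: commit R1 -> on_hand[A=39 B=48 C=56] avail[A=39 B=48 C=49] open={R2}
Step 4: reserve R3 C 7 -> on_hand[A=39 B=48 C=56] avail[A=39 B=48 C=42] open={R2,R3}
Step 5: reserve R4 A 7 -> on_hand[A=39 B=48 C=56] avail[A=32 B=48 C=42] open={R2,R3,R4}
Step 6: reserve R5 B 3 -> on_hand[A=39 B=48 C=56] avail[A=32 B=45 C=42] open={R2,R3,R4,R5}
Step 7: reserve R6 C 7 -> on_hand[A=39 B=48 C=56] avail[A=32 B=45 C=35] open={R2,R3,R4,R5,R6}
Step 8: reserve R7 B 7 -> on_hand[A=39 B=48 C=56] avail[A=32 B=38 C=35] open={R2,R3,R4,R5,R6,R7}
Step 9: reserve R8 A 7 -> on_hand[A=39 B=48 C=56] avail[A=25 B=38 C=35] open={R2,R3,R4,R5,R6,R7,R8}
Step 10: commit R5 -> on_hand[A=39 B=45 C=56] avail[A=25 B=38 C=35] open={R2,R3,R4,R6,R7,R8}
Step 11: commit R6 -> on_hand[A=39 B=45 C=49] avail[A=25 B=38 C=35] open={R2,R3,R4,R7,R8}
Step 12: commit R3 -> on_hand[A=39 B=45 C=42] avail[A=25 B=38 C=35] open={R2,R4,R7,R8}
Step 13: commit R8 -> on_hand[A=32 B=45 C=42] avail[A=25 B=38 C=35] open={R2,R4,R7}
Step 14: reserve R9 A 1 -> on_hand[A=32 B=45 C=42] avail[A=24 B=38 C=35] open={R2,R4,R7,R9}
Step 15: commit R2 -> on_hand[A=32 B=45 C=35] avail[A=24 B=38 C=35] open={R4,R7,R9}
Step 16: reserve R10 A 4 -> on_hand[A=32 B=45 C=35] avail[A=20 B=38 C=35] open={R10,R4,R7,R9}
Step 17: reserve R11 A 1 -> on_hand[A=32 B=45 C=35] avail[A=19 B=38 C=35] open={R10,R11,R4,R7,R9}
Step 18: commit R11 -> on_hand[A=31 B=45 C=35] avail[A=19 B=38 C=35] open={R10,R4,R7,R9}
Step 19: reserve R12 A 6 -> on_hand[A=31 B=45 C=35] avail[A=13 B=38 C=35] open={R10,R12,R4,R7,R9}
Step 20: reserve R13 B 4 -> on_hand[A=31 B=45 C=35] avail[A=13 B=34 C=35] open={R10,R12,R13,R4,R7,R9}
Step 21: commit R7 -> on_hand[A=31 B=38 C=35] avail[A=13 B=34 C=35] open={R10,R12,R13,R4,R9}
Step 22: reserve R14 B 4 -> on_hand[A=31 B=38 C=35] avail[A=13 B=30 C=35] open={R10,R12,R13,R14,R4,R9}
Step 23: cancel R13 -> on_hand[A=31 B=38 C=35] avail[A=13 B=34 C=35] open={R10,R12,R14,R4,R9}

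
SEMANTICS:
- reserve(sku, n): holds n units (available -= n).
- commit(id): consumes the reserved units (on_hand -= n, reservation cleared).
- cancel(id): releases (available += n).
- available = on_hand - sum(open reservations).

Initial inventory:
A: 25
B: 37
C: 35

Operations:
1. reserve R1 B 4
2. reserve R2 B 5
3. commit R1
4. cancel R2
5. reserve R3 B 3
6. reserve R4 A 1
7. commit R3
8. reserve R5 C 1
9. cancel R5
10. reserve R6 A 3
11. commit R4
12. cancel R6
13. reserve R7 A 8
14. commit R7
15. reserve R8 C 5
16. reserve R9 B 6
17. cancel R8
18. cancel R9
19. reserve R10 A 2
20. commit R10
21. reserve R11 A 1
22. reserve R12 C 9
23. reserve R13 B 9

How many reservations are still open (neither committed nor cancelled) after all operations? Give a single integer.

Step 1: reserve R1 B 4 -> on_hand[A=25 B=37 C=35] avail[A=25 B=33 C=35] open={R1}
Step 2: reserve R2 B 5 -> on_hand[A=25 B=37 C=35] avail[A=25 B=28 C=35] open={R1,R2}
Step 3: commit R1 -> on_hand[A=25 B=33 C=35] avail[A=25 B=28 C=35] open={R2}
Step 4: cancel R2 -> on_hand[A=25 B=33 C=35] avail[A=25 B=33 C=35] open={}
Step 5: reserve R3 B 3 -> on_hand[A=25 B=33 C=35] avail[A=25 B=30 C=35] open={R3}
Step 6: reserve R4 A 1 -> on_hand[A=25 B=33 C=35] avail[A=24 B=30 C=35] open={R3,R4}
Step 7: commit R3 -> on_hand[A=25 B=30 C=35] avail[A=24 B=30 C=35] open={R4}
Step 8: reserve R5 C 1 -> on_hand[A=25 B=30 C=35] avail[A=24 B=30 C=34] open={R4,R5}
Step 9: cancel R5 -> on_hand[A=25 B=30 C=35] avail[A=24 B=30 C=35] open={R4}
Step 10: reserve R6 A 3 -> on_hand[A=25 B=30 C=35] avail[A=21 B=30 C=35] open={R4,R6}
Step 11: commit R4 -> on_hand[A=24 B=30 C=35] avail[A=21 B=30 C=35] open={R6}
Step 12: cancel R6 -> on_hand[A=24 B=30 C=35] avail[A=24 B=30 C=35] open={}
Step 13: reserve R7 A 8 -> on_hand[A=24 B=30 C=35] avail[A=16 B=30 C=35] open={R7}
Step 14: commit R7 -> on_hand[A=16 B=30 C=35] avail[A=16 B=30 C=35] open={}
Step 15: reserve R8 C 5 -> on_hand[A=16 B=30 C=35] avail[A=16 B=30 C=30] open={R8}
Step 16: reserve R9 B 6 -> on_hand[A=16 B=30 C=35] avail[A=16 B=24 C=30] open={R8,R9}
Step 17: cancel R8 -> on_hand[A=16 B=30 C=35] avail[A=16 B=24 C=35] open={R9}
Step 18: cancel R9 -> on_hand[A=16 B=30 C=35] avail[A=16 B=30 C=35] open={}
Step 19: reserve R10 A 2 -> on_hand[A=16 B=30 C=35] avail[A=14 B=30 C=35] open={R10}
Step 20: commit R10 -> on_hand[A=14 B=30 C=35] avail[A=14 B=30 C=35] open={}
Step 21: reserve R11 A 1 -> on_hand[A=14 B=30 C=35] avail[A=13 B=30 C=35] open={R11}
Step 22: reserve R12 C 9 -> on_hand[A=14 B=30 C=35] avail[A=13 B=30 C=26] open={R11,R12}
Step 23: reserve R13 B 9 -> on_hand[A=14 B=30 C=35] avail[A=13 B=21 C=26] open={R11,R12,R13}
Open reservations: ['R11', 'R12', 'R13'] -> 3

Answer: 3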